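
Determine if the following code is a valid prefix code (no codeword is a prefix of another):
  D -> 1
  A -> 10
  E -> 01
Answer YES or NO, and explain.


Checking each pair (does one codeword prefix another?):
  D='1' vs A='10': prefix -- VIOLATION

NO -- this is NOT a valid prefix code. D (1) is a prefix of A (10).


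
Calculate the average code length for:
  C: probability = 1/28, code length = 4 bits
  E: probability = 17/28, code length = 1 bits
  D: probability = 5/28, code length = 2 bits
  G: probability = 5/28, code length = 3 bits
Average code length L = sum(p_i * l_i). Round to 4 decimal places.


Weighted contributions p_i * l_i:
  C: (1/28) * 4 = 4/28
  E: (17/28) * 1 = 17/28
  D: (5/28) * 2 = 10/28
  G: (5/28) * 3 = 15/28
Sum = (4 + 17 + 10 + 15)/28 = 46/28

L = 46/28 = 1.6429 bits/symbol


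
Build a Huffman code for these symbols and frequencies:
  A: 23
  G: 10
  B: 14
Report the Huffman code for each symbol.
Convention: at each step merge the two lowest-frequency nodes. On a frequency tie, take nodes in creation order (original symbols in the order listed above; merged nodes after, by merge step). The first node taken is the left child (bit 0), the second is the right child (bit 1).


Huffman tree construction:
Step 1: Merge G(10) + B(14) = 24
Step 2: Merge A(23) + (G+B)(24) = 47
Read each symbol's code off the tree from the root (left child = 0, right child = 1).

Codes:
  A: 0 (length 1)
  G: 10 (length 2)
  B: 11 (length 2)
Average code length: 71/47 = 1.5106 bits/symbol


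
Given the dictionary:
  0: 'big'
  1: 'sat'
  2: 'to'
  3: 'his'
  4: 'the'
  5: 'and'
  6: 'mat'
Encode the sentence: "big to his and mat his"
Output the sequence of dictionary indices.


Look up each word in the dictionary:
  'big' -> 0
  'to' -> 2
  'his' -> 3
  'and' -> 5
  'mat' -> 6
  'his' -> 3

Encoded: [0, 2, 3, 5, 6, 3]


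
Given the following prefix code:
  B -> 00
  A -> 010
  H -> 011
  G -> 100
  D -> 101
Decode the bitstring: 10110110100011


Decoding step by step:
Bits 101 -> D
Bits 101 -> D
Bits 101 -> D
Bits 00 -> B
Bits 011 -> H


Decoded message: DDDBH


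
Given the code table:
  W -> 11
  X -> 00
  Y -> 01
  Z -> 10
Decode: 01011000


Decoding:
01 -> Y
01 -> Y
10 -> Z
00 -> X


Result: YYZX


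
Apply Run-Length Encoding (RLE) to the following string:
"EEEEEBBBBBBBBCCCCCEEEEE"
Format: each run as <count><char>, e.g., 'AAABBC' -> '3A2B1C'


Scanning runs left to right:
  i=0: run of 'E' x 5 -> '5E'
  i=5: run of 'B' x 8 -> '8B'
  i=13: run of 'C' x 5 -> '5C'
  i=18: run of 'E' x 5 -> '5E'

RLE = 5E8B5C5E


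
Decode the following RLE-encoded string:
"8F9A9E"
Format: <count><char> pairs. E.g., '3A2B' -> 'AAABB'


Expanding each <count><char> pair:
  8F -> 'FFFFFFFF'
  9A -> 'AAAAAAAAA'
  9E -> 'EEEEEEEEE'

Decoded = FFFFFFFFAAAAAAAAAEEEEEEEEE


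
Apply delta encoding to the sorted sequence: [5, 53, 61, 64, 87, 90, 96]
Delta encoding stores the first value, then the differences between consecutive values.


First value: 5
Deltas:
  53 - 5 = 48
  61 - 53 = 8
  64 - 61 = 3
  87 - 64 = 23
  90 - 87 = 3
  96 - 90 = 6


Delta encoded: [5, 48, 8, 3, 23, 3, 6]


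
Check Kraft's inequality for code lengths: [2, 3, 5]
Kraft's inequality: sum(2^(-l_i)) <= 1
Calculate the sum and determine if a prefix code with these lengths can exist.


Sum = 2^(-2) + 2^(-3) + 2^(-5)
    = 0.25 + 0.125 + 0.03125
    = 13/32 = 0.40625
Since 0.40625 <= 1, Kraft's inequality IS satisfied.
A prefix code with these lengths CAN exist.

Kraft sum = 0.40625. Satisfied.


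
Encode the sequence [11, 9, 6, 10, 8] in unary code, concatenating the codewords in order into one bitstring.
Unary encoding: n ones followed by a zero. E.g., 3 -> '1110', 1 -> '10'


Encode each number as n ones followed by a terminating 0:
  11 -> 111111111110 (12 bits)
  9 -> 1111111110 (10 bits)
  6 -> 1111110 (7 bits)
  10 -> 11111111110 (11 bits)
  8 -> 111111110 (9 bits)
Total length = 12 + 10 + 7 + 11 + 9 = 49 bits.

Unary([11, 9, 6, 10, 8]) = 1111111111101111111110111111011111111110111111110 (49 bits)


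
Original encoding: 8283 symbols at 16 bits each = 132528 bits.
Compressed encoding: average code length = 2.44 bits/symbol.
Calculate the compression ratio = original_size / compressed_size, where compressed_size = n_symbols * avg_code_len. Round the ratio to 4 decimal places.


original_size = n_symbols * orig_bits = 8283 * 16 = 132528 bits
compressed_size = n_symbols * avg_code_len = 8283 * 2.44 = 20210.52 bits
ratio = original_size / compressed_size = 132528 / 20210.52 = 6.5574

Compression ratio = 6.5574


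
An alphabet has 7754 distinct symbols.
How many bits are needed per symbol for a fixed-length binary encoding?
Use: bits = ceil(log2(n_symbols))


log2(7754) = 12.9207
Bracket: 2^12 = 4096 < 7754 <= 2^13 = 8192
So ceil(log2(7754)) = 13

bits = ceil(log2(7754)) = ceil(12.9207) = 13 bits


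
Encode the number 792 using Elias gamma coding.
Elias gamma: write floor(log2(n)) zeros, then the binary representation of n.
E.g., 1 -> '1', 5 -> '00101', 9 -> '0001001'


num_bits = floor(log2(792)) + 1 = 10
leading_zeros = num_bits - 1 = 9
binary(792) = 1100011000

Elias gamma(792) = '000000000' + '1100011000' = 0000000001100011000 (19 bits)


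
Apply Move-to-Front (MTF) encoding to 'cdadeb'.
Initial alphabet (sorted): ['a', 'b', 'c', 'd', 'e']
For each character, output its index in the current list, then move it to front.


MTF encoding:
'c': index 2 in ['a', 'b', 'c', 'd', 'e'] -> ['c', 'a', 'b', 'd', 'e']
'd': index 3 in ['c', 'a', 'b', 'd', 'e'] -> ['d', 'c', 'a', 'b', 'e']
'a': index 2 in ['d', 'c', 'a', 'b', 'e'] -> ['a', 'd', 'c', 'b', 'e']
'd': index 1 in ['a', 'd', 'c', 'b', 'e'] -> ['d', 'a', 'c', 'b', 'e']
'e': index 4 in ['d', 'a', 'c', 'b', 'e'] -> ['e', 'd', 'a', 'c', 'b']
'b': index 4 in ['e', 'd', 'a', 'c', 'b'] -> ['b', 'e', 'd', 'a', 'c']


Output: [2, 3, 2, 1, 4, 4]


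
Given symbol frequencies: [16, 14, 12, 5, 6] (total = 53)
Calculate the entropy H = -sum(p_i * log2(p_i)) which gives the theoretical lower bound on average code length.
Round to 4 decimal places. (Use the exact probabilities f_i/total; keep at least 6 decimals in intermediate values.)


Per-symbol terms -p_i * log2(p_i) with p_i = f_i/53:
  p = 16/53 = 0.301887: log2(p) = -1.727920, -p*log2(p) = 0.521636
  p = 14/53 = 0.264151: log2(p) = -1.920566, -p*log2(p) = 0.507319
  p = 12/53 = 0.226415: log2(p) = -2.142958, -p*log2(p) = 0.485198
  p = 5/53 = 0.094340: log2(p) = -3.405992, -p*log2(p) = 0.321320
  p = 6/53 = 0.113208: log2(p) = -3.142958, -p*log2(p) = 0.355807
H = 0.521636 + 0.507319 + 0.485198 + 0.321320 + 0.355807 = 2.191280

H = 2.1913 bits/symbol


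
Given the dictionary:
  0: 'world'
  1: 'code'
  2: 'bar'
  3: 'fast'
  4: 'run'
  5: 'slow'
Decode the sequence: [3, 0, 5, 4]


Look up each index in the dictionary:
  3 -> 'fast'
  0 -> 'world'
  5 -> 'slow'
  4 -> 'run'

Decoded: "fast world slow run"


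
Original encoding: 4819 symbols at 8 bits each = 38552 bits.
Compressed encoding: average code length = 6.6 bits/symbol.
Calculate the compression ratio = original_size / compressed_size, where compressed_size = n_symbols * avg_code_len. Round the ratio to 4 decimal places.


original_size = n_symbols * orig_bits = 4819 * 8 = 38552 bits
compressed_size = n_symbols * avg_code_len = 4819 * 6.6 = 31805.4 bits
ratio = original_size / compressed_size = 38552 / 31805.4 = 1.2121

Compression ratio = 1.2121


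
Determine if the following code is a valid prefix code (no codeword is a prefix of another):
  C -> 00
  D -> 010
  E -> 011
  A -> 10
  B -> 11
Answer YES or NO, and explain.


Checking each pair (does one codeword prefix another?):
  C='00' vs D='010': no prefix
  C='00' vs E='011': no prefix
  C='00' vs A='10': no prefix
  C='00' vs B='11': no prefix
  D='010' vs C='00': no prefix
  D='010' vs E='011': no prefix
  D='010' vs A='10': no prefix
  D='010' vs B='11': no prefix
  E='011' vs C='00': no prefix
  E='011' vs D='010': no prefix
  E='011' vs A='10': no prefix
  E='011' vs B='11': no prefix
  A='10' vs C='00': no prefix
  A='10' vs D='010': no prefix
  A='10' vs E='011': no prefix
  A='10' vs B='11': no prefix
  B='11' vs C='00': no prefix
  B='11' vs D='010': no prefix
  B='11' vs E='011': no prefix
  B='11' vs A='10': no prefix
No violation found over all pairs.

YES -- this is a valid prefix code. No codeword is a prefix of any other codeword.


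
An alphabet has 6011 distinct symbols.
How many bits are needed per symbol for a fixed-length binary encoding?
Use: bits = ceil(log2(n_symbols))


log2(6011) = 12.5534
Bracket: 2^12 = 4096 < 6011 <= 2^13 = 8192
So ceil(log2(6011)) = 13

bits = ceil(log2(6011)) = ceil(12.5534) = 13 bits


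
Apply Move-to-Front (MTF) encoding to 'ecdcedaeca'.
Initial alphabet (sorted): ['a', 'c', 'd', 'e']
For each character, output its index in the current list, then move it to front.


MTF encoding:
'e': index 3 in ['a', 'c', 'd', 'e'] -> ['e', 'a', 'c', 'd']
'c': index 2 in ['e', 'a', 'c', 'd'] -> ['c', 'e', 'a', 'd']
'd': index 3 in ['c', 'e', 'a', 'd'] -> ['d', 'c', 'e', 'a']
'c': index 1 in ['d', 'c', 'e', 'a'] -> ['c', 'd', 'e', 'a']
'e': index 2 in ['c', 'd', 'e', 'a'] -> ['e', 'c', 'd', 'a']
'd': index 2 in ['e', 'c', 'd', 'a'] -> ['d', 'e', 'c', 'a']
'a': index 3 in ['d', 'e', 'c', 'a'] -> ['a', 'd', 'e', 'c']
'e': index 2 in ['a', 'd', 'e', 'c'] -> ['e', 'a', 'd', 'c']
'c': index 3 in ['e', 'a', 'd', 'c'] -> ['c', 'e', 'a', 'd']
'a': index 2 in ['c', 'e', 'a', 'd'] -> ['a', 'c', 'e', 'd']


Output: [3, 2, 3, 1, 2, 2, 3, 2, 3, 2]


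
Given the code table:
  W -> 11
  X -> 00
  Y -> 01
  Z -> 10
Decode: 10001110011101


Decoding:
10 -> Z
00 -> X
11 -> W
10 -> Z
01 -> Y
11 -> W
01 -> Y


Result: ZXWZYWY


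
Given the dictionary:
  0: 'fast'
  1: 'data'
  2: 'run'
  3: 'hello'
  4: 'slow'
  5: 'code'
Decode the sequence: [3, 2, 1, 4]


Look up each index in the dictionary:
  3 -> 'hello'
  2 -> 'run'
  1 -> 'data'
  4 -> 'slow'

Decoded: "hello run data slow"


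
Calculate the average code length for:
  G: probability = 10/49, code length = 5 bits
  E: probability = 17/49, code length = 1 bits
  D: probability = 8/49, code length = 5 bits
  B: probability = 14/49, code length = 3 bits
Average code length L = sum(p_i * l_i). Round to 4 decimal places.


Weighted contributions p_i * l_i:
  G: (10/49) * 5 = 50/49
  E: (17/49) * 1 = 17/49
  D: (8/49) * 5 = 40/49
  B: (14/49) * 3 = 42/49
Sum = (50 + 17 + 40 + 42)/49 = 149/49

L = 149/49 = 3.0408 bits/symbol


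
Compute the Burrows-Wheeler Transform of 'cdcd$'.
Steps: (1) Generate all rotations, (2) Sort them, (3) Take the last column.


Rotations (sorted):
  0: $cdcd -> last char: d
  1: cd$cd -> last char: d
  2: cdcd$ -> last char: $
  3: d$cdc -> last char: c
  4: dcd$c -> last char: c


BWT = dd$cc


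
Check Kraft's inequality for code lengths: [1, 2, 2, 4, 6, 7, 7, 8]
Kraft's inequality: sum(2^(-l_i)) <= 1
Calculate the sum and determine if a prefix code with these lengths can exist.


Sum = 2^(-1) + 2^(-2) + 2^(-2) + 2^(-4) + 2^(-6) + 2^(-7) + 2^(-7) + 2^(-8)
    = 0.5 + 0.25 + 0.25 + 0.0625 + 0.015625 + 0.0078125 + 0.0078125 + 0.00390625
    = 281/256 = 1.09765625
Since 1.09765625 > 1, Kraft's inequality is NOT satisfied.
A prefix code with these lengths CANNOT exist.

Kraft sum = 1.09765625. Not satisfied.


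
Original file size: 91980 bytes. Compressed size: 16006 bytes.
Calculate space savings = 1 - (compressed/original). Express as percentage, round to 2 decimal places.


ratio = compressed/original = 16006/91980 = 0.174016
savings = 1 - ratio = 1 - 0.174016 = 0.825984
as a percentage: 0.825984 * 100 = 82.6%

Space savings = 1 - 16006/91980 = 82.6%


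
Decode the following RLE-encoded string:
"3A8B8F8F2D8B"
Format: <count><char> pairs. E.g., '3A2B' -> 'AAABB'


Expanding each <count><char> pair:
  3A -> 'AAA'
  8B -> 'BBBBBBBB'
  8F -> 'FFFFFFFF'
  8F -> 'FFFFFFFF'
  2D -> 'DD'
  8B -> 'BBBBBBBB'

Decoded = AAABBBBBBBBFFFFFFFFFFFFFFFFDDBBBBBBBB


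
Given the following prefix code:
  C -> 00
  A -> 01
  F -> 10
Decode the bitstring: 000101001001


Decoding step by step:
Bits 00 -> C
Bits 01 -> A
Bits 01 -> A
Bits 00 -> C
Bits 10 -> F
Bits 01 -> A


Decoded message: CAACFA


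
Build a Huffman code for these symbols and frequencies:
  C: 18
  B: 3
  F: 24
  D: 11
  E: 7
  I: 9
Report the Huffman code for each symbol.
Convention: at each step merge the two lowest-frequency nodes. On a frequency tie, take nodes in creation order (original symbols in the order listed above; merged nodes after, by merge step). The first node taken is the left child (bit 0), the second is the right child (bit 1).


Huffman tree construction:
Step 1: Merge B(3) + E(7) = 10
Step 2: Merge I(9) + (B+E)(10) = 19
Step 3: Merge D(11) + C(18) = 29
Step 4: Merge (I+(B+E))(19) + F(24) = 43
Step 5: Merge (D+C)(29) + ((I+(B+E))+F)(43) = 72
Read each symbol's code off the tree from the root (left child = 0, right child = 1).

Codes:
  C: 01 (length 2)
  B: 1010 (length 4)
  F: 11 (length 2)
  D: 00 (length 2)
  E: 1011 (length 4)
  I: 100 (length 3)
Average code length: 173/72 = 2.4028 bits/symbol


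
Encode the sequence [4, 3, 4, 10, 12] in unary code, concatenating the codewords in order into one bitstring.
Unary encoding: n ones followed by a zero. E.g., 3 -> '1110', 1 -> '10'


Encode each number as n ones followed by a terminating 0:
  4 -> 11110 (5 bits)
  3 -> 1110 (4 bits)
  4 -> 11110 (5 bits)
  10 -> 11111111110 (11 bits)
  12 -> 1111111111110 (13 bits)
Total length = 5 + 4 + 5 + 11 + 13 = 38 bits.

Unary([4, 3, 4, 10, 12]) = 11110111011110111111111101111111111110 (38 bits)


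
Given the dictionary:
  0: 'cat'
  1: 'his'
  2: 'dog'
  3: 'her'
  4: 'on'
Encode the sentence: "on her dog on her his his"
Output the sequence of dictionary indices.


Look up each word in the dictionary:
  'on' -> 4
  'her' -> 3
  'dog' -> 2
  'on' -> 4
  'her' -> 3
  'his' -> 1
  'his' -> 1

Encoded: [4, 3, 2, 4, 3, 1, 1]


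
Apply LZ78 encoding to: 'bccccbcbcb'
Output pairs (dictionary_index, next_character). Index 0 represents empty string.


LZ78 encoding steps:
Dictionary: {0: ''}
Step 1: w='' (idx 0), next='b' -> output (0, 'b'), add 'b' as idx 1
Step 2: w='' (idx 0), next='c' -> output (0, 'c'), add 'c' as idx 2
Step 3: w='c' (idx 2), next='c' -> output (2, 'c'), add 'cc' as idx 3
Step 4: w='c' (idx 2), next='b' -> output (2, 'b'), add 'cb' as idx 4
Step 5: w='cb' (idx 4), next='c' -> output (4, 'c'), add 'cbc' as idx 5
Step 6: w='b' (idx 1), end of input -> output (1, '')


Encoded: [(0, 'b'), (0, 'c'), (2, 'c'), (2, 'b'), (4, 'c'), (1, '')]


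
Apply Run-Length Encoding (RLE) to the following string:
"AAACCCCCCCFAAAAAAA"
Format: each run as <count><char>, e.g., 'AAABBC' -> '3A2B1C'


Scanning runs left to right:
  i=0: run of 'A' x 3 -> '3A'
  i=3: run of 'C' x 7 -> '7C'
  i=10: run of 'F' x 1 -> '1F'
  i=11: run of 'A' x 7 -> '7A'

RLE = 3A7C1F7A


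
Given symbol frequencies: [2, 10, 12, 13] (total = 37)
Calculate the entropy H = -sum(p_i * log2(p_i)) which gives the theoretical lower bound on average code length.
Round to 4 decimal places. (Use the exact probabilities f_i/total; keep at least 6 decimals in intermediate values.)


Per-symbol terms -p_i * log2(p_i) with p_i = f_i/37:
  p = 2/37 = 0.054054: log2(p) = -4.209453, -p*log2(p) = 0.227538
  p = 10/37 = 0.270270: log2(p) = -1.887525, -p*log2(p) = 0.510142
  p = 12/37 = 0.324324: log2(p) = -1.624491, -p*log2(p) = 0.526862
  p = 13/37 = 0.351351: log2(p) = -1.509014, -p*log2(p) = 0.530194
H = 0.227538 + 0.510142 + 0.526862 + 0.530194 = 1.794736

H = 1.7947 bits/symbol


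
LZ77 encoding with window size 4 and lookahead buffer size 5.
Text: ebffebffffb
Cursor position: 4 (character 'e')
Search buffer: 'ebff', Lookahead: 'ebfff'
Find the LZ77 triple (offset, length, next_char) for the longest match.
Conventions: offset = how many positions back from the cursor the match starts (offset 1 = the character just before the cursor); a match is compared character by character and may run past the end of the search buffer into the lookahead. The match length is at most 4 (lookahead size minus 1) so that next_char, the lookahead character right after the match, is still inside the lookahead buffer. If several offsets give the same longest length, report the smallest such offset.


Try each offset into the search buffer:
  offset=1 (pos 3, char 'f'): match length 0
  offset=2 (pos 2, char 'f'): match length 0
  offset=3 (pos 1, char 'b'): match length 0
  offset=4 (pos 0, char 'e'): match length 4
Longest match has length 4 at offset 4.
next_char = character at position 4 + 4 = 8 -> 'f'

Best match: offset=4, length=4 (matching 'ebff' starting at position 0)
LZ77 triple: (4, 4, 'f')


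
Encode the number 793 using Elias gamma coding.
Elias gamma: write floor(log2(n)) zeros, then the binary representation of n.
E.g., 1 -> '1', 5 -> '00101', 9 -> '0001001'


num_bits = floor(log2(793)) + 1 = 10
leading_zeros = num_bits - 1 = 9
binary(793) = 1100011001

Elias gamma(793) = '000000000' + '1100011001' = 0000000001100011001 (19 bits)


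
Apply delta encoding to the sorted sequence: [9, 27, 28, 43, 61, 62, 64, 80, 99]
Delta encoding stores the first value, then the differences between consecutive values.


First value: 9
Deltas:
  27 - 9 = 18
  28 - 27 = 1
  43 - 28 = 15
  61 - 43 = 18
  62 - 61 = 1
  64 - 62 = 2
  80 - 64 = 16
  99 - 80 = 19


Delta encoded: [9, 18, 1, 15, 18, 1, 2, 16, 19]


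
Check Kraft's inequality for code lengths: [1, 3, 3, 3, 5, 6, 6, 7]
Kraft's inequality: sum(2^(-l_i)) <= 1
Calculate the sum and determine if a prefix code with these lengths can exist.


Sum = 2^(-1) + 2^(-3) + 2^(-3) + 2^(-3) + 2^(-5) + 2^(-6) + 2^(-6) + 2^(-7)
    = 0.5 + 0.125 + 0.125 + 0.125 + 0.03125 + 0.015625 + 0.015625 + 0.0078125
    = 121/128 = 0.9453125
Since 0.9453125 <= 1, Kraft's inequality IS satisfied.
A prefix code with these lengths CAN exist.

Kraft sum = 0.9453125. Satisfied.


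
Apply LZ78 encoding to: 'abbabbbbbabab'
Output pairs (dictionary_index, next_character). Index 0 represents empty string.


LZ78 encoding steps:
Dictionary: {0: ''}
Step 1: w='' (idx 0), next='a' -> output (0, 'a'), add 'a' as idx 1
Step 2: w='' (idx 0), next='b' -> output (0, 'b'), add 'b' as idx 2
Step 3: w='b' (idx 2), next='a' -> output (2, 'a'), add 'ba' as idx 3
Step 4: w='b' (idx 2), next='b' -> output (2, 'b'), add 'bb' as idx 4
Step 5: w='bb' (idx 4), next='b' -> output (4, 'b'), add 'bbb' as idx 5
Step 6: w='a' (idx 1), next='b' -> output (1, 'b'), add 'ab' as idx 6
Step 7: w='ab' (idx 6), end of input -> output (6, '')


Encoded: [(0, 'a'), (0, 'b'), (2, 'a'), (2, 'b'), (4, 'b'), (1, 'b'), (6, '')]


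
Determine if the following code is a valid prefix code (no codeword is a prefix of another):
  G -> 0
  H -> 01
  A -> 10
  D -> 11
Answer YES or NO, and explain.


Checking each pair (does one codeword prefix another?):
  G='0' vs H='01': prefix -- VIOLATION

NO -- this is NOT a valid prefix code. G (0) is a prefix of H (01).


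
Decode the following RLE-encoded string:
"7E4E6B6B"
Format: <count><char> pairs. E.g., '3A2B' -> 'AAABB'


Expanding each <count><char> pair:
  7E -> 'EEEEEEE'
  4E -> 'EEEE'
  6B -> 'BBBBBB'
  6B -> 'BBBBBB'

Decoded = EEEEEEEEEEEBBBBBBBBBBBB


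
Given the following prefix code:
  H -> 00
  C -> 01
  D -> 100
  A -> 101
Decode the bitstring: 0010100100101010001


Decoding step by step:
Bits 00 -> H
Bits 101 -> A
Bits 00 -> H
Bits 100 -> D
Bits 101 -> A
Bits 01 -> C
Bits 00 -> H
Bits 01 -> C


Decoded message: HAHDACHC


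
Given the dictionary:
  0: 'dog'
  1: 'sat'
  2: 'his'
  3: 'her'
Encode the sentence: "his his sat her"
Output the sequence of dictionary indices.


Look up each word in the dictionary:
  'his' -> 2
  'his' -> 2
  'sat' -> 1
  'her' -> 3

Encoded: [2, 2, 1, 3]


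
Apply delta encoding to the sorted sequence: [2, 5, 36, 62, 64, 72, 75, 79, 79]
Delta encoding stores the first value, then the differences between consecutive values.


First value: 2
Deltas:
  5 - 2 = 3
  36 - 5 = 31
  62 - 36 = 26
  64 - 62 = 2
  72 - 64 = 8
  75 - 72 = 3
  79 - 75 = 4
  79 - 79 = 0


Delta encoded: [2, 3, 31, 26, 2, 8, 3, 4, 0]


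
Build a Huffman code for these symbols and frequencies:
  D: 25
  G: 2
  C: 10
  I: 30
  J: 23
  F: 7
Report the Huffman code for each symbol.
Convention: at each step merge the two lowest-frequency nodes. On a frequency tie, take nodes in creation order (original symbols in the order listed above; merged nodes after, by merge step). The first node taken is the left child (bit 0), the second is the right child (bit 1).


Huffman tree construction:
Step 1: Merge G(2) + F(7) = 9
Step 2: Merge (G+F)(9) + C(10) = 19
Step 3: Merge ((G+F)+C)(19) + J(23) = 42
Step 4: Merge D(25) + I(30) = 55
Step 5: Merge (((G+F)+C)+J)(42) + (D+I)(55) = 97
Read each symbol's code off the tree from the root (left child = 0, right child = 1).

Codes:
  D: 10 (length 2)
  G: 0000 (length 4)
  C: 001 (length 3)
  I: 11 (length 2)
  J: 01 (length 2)
  F: 0001 (length 4)
Average code length: 222/97 = 2.2887 bits/symbol


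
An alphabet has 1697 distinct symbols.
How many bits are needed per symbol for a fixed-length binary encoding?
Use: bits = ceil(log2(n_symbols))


log2(1697) = 10.7288
Bracket: 2^10 = 1024 < 1697 <= 2^11 = 2048
So ceil(log2(1697)) = 11

bits = ceil(log2(1697)) = ceil(10.7288) = 11 bits


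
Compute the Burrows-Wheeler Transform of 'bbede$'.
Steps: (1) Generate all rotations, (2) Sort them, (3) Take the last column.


Rotations (sorted):
  0: $bbede -> last char: e
  1: bbede$ -> last char: $
  2: bede$b -> last char: b
  3: de$bbe -> last char: e
  4: e$bbed -> last char: d
  5: ede$bb -> last char: b


BWT = e$bedb


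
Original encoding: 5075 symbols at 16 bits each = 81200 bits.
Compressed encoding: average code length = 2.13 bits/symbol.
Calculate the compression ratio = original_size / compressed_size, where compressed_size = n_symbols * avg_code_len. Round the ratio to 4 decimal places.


original_size = n_symbols * orig_bits = 5075 * 16 = 81200 bits
compressed_size = n_symbols * avg_code_len = 5075 * 2.13 = 10809.75 bits
ratio = original_size / compressed_size = 81200 / 10809.75 = 7.5117

Compression ratio = 7.5117


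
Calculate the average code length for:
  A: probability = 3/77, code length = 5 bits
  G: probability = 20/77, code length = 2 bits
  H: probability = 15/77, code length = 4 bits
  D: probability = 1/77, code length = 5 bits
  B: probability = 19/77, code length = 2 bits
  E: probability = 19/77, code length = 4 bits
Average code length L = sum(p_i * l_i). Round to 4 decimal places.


Weighted contributions p_i * l_i:
  A: (3/77) * 5 = 15/77
  G: (20/77) * 2 = 40/77
  H: (15/77) * 4 = 60/77
  D: (1/77) * 5 = 5/77
  B: (19/77) * 2 = 38/77
  E: (19/77) * 4 = 76/77
Sum = (15 + 40 + 60 + 5 + 38 + 76)/77 = 234/77

L = 234/77 = 3.0390 bits/symbol


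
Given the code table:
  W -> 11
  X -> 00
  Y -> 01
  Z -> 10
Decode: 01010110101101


Decoding:
01 -> Y
01 -> Y
01 -> Y
10 -> Z
10 -> Z
11 -> W
01 -> Y


Result: YYYZZWY


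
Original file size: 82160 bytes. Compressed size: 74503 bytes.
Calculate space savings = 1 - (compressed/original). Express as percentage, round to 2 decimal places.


ratio = compressed/original = 74503/82160 = 0.906804
savings = 1 - ratio = 1 - 0.906804 = 0.093196
as a percentage: 0.093196 * 100 = 9.32%

Space savings = 1 - 74503/82160 = 9.32%


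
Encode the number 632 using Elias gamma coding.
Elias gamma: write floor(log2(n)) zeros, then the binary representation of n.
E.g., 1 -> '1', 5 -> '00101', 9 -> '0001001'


num_bits = floor(log2(632)) + 1 = 10
leading_zeros = num_bits - 1 = 9
binary(632) = 1001111000

Elias gamma(632) = '000000000' + '1001111000' = 0000000001001111000 (19 bits)


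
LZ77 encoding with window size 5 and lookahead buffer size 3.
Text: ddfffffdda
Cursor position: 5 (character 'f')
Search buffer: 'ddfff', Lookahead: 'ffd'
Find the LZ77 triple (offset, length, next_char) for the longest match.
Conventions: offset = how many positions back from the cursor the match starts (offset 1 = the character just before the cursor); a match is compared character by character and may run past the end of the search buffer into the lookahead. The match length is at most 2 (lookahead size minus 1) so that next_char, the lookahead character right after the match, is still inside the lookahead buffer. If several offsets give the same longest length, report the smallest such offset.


Try each offset into the search buffer:
  offset=1 (pos 4, char 'f'): match length 2
  offset=2 (pos 3, char 'f'): match length 2
  offset=3 (pos 2, char 'f'): match length 2
  offset=4 (pos 1, char 'd'): match length 0
  offset=5 (pos 0, char 'd'): match length 0
Longest match has length 2, found at offsets 1, 2, 3; take the smallest, offset 1.
next_char = character at position 5 + 2 = 7 -> 'd'

Best match: offset=1, length=2 (matching 'ff' starting at position 4)
LZ77 triple: (1, 2, 'd')


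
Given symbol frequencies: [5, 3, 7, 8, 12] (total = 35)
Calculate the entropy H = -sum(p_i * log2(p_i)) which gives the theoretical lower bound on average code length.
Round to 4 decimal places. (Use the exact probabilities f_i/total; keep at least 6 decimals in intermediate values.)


Per-symbol terms -p_i * log2(p_i) with p_i = f_i/35:
  p = 5/35 = 0.142857: log2(p) = -2.807355, -p*log2(p) = 0.401051
  p = 3/35 = 0.085714: log2(p) = -3.544321, -p*log2(p) = 0.303799
  p = 7/35 = 0.200000: log2(p) = -2.321928, -p*log2(p) = 0.464386
  p = 8/35 = 0.228571: log2(p) = -2.129283, -p*log2(p) = 0.486693
  p = 12/35 = 0.342857: log2(p) = -1.544321, -p*log2(p) = 0.529481
H = 0.401051 + 0.303799 + 0.464386 + 0.486693 + 0.529481 = 2.185410

H = 2.1854 bits/symbol


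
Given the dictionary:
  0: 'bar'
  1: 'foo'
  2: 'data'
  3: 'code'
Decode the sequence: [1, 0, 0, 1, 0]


Look up each index in the dictionary:
  1 -> 'foo'
  0 -> 'bar'
  0 -> 'bar'
  1 -> 'foo'
  0 -> 'bar'

Decoded: "foo bar bar foo bar"


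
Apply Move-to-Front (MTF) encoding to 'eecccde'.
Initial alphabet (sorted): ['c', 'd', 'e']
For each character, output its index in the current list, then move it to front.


MTF encoding:
'e': index 2 in ['c', 'd', 'e'] -> ['e', 'c', 'd']
'e': index 0 in ['e', 'c', 'd'] -> ['e', 'c', 'd']
'c': index 1 in ['e', 'c', 'd'] -> ['c', 'e', 'd']
'c': index 0 in ['c', 'e', 'd'] -> ['c', 'e', 'd']
'c': index 0 in ['c', 'e', 'd'] -> ['c', 'e', 'd']
'd': index 2 in ['c', 'e', 'd'] -> ['d', 'c', 'e']
'e': index 2 in ['d', 'c', 'e'] -> ['e', 'd', 'c']


Output: [2, 0, 1, 0, 0, 2, 2]


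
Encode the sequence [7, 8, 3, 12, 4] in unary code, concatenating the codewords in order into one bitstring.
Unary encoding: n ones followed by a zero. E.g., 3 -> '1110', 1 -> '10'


Encode each number as n ones followed by a terminating 0:
  7 -> 11111110 (8 bits)
  8 -> 111111110 (9 bits)
  3 -> 1110 (4 bits)
  12 -> 1111111111110 (13 bits)
  4 -> 11110 (5 bits)
Total length = 8 + 9 + 4 + 13 + 5 = 39 bits.

Unary([7, 8, 3, 12, 4]) = 111111101111111101110111111111111011110 (39 bits)


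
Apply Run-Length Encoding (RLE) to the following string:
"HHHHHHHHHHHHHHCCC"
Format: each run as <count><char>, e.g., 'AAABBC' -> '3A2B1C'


Scanning runs left to right:
  i=0: run of 'H' x 14 -> '14H'
  i=14: run of 'C' x 3 -> '3C'

RLE = 14H3C


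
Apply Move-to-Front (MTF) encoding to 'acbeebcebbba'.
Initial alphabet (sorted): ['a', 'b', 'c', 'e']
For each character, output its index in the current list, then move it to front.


MTF encoding:
'a': index 0 in ['a', 'b', 'c', 'e'] -> ['a', 'b', 'c', 'e']
'c': index 2 in ['a', 'b', 'c', 'e'] -> ['c', 'a', 'b', 'e']
'b': index 2 in ['c', 'a', 'b', 'e'] -> ['b', 'c', 'a', 'e']
'e': index 3 in ['b', 'c', 'a', 'e'] -> ['e', 'b', 'c', 'a']
'e': index 0 in ['e', 'b', 'c', 'a'] -> ['e', 'b', 'c', 'a']
'b': index 1 in ['e', 'b', 'c', 'a'] -> ['b', 'e', 'c', 'a']
'c': index 2 in ['b', 'e', 'c', 'a'] -> ['c', 'b', 'e', 'a']
'e': index 2 in ['c', 'b', 'e', 'a'] -> ['e', 'c', 'b', 'a']
'b': index 2 in ['e', 'c', 'b', 'a'] -> ['b', 'e', 'c', 'a']
'b': index 0 in ['b', 'e', 'c', 'a'] -> ['b', 'e', 'c', 'a']
'b': index 0 in ['b', 'e', 'c', 'a'] -> ['b', 'e', 'c', 'a']
'a': index 3 in ['b', 'e', 'c', 'a'] -> ['a', 'b', 'e', 'c']


Output: [0, 2, 2, 3, 0, 1, 2, 2, 2, 0, 0, 3]


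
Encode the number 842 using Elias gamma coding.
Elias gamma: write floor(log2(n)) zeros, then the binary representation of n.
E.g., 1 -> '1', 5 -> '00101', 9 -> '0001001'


num_bits = floor(log2(842)) + 1 = 10
leading_zeros = num_bits - 1 = 9
binary(842) = 1101001010

Elias gamma(842) = '000000000' + '1101001010' = 0000000001101001010 (19 bits)


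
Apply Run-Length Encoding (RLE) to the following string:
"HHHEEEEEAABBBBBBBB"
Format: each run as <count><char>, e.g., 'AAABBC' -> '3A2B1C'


Scanning runs left to right:
  i=0: run of 'H' x 3 -> '3H'
  i=3: run of 'E' x 5 -> '5E'
  i=8: run of 'A' x 2 -> '2A'
  i=10: run of 'B' x 8 -> '8B'

RLE = 3H5E2A8B


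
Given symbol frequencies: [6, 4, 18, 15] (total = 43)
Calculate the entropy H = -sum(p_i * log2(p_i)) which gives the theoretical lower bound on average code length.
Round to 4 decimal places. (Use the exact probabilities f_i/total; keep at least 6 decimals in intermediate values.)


Per-symbol terms -p_i * log2(p_i) with p_i = f_i/43:
  p = 6/43 = 0.139535: log2(p) = -2.841302, -p*log2(p) = 0.396461
  p = 4/43 = 0.093023: log2(p) = -3.426265, -p*log2(p) = 0.318722
  p = 18/43 = 0.418605: log2(p) = -1.256340, -p*log2(p) = 0.525910
  p = 15/43 = 0.348837: log2(p) = -1.519374, -p*log2(p) = 0.530014
H = 0.396461 + 0.318722 + 0.525910 + 0.530014 = 1.771107

H = 1.7711 bits/symbol


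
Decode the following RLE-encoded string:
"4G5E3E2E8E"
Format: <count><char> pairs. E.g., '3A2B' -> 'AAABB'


Expanding each <count><char> pair:
  4G -> 'GGGG'
  5E -> 'EEEEE'
  3E -> 'EEE'
  2E -> 'EE'
  8E -> 'EEEEEEEE'

Decoded = GGGGEEEEEEEEEEEEEEEEEE


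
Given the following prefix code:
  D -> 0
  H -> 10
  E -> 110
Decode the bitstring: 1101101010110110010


Decoding step by step:
Bits 110 -> E
Bits 110 -> E
Bits 10 -> H
Bits 10 -> H
Bits 110 -> E
Bits 110 -> E
Bits 0 -> D
Bits 10 -> H


Decoded message: EEHHEEDH


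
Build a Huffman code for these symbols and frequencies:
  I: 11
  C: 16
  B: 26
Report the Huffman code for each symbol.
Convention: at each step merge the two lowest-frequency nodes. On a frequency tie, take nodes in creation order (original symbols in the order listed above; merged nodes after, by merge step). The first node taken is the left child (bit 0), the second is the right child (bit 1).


Huffman tree construction:
Step 1: Merge I(11) + C(16) = 27
Step 2: Merge B(26) + (I+C)(27) = 53
Read each symbol's code off the tree from the root (left child = 0, right child = 1).

Codes:
  I: 10 (length 2)
  C: 11 (length 2)
  B: 0 (length 1)
Average code length: 80/53 = 1.5094 bits/symbol


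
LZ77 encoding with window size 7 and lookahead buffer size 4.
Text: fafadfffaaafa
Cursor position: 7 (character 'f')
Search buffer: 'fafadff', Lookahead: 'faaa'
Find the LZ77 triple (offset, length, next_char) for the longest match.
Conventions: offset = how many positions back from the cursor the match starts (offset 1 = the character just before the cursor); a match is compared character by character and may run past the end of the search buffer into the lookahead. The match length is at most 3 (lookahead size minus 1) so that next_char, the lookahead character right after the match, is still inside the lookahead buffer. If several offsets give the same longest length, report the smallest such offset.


Try each offset into the search buffer:
  offset=1 (pos 6, char 'f'): match length 1
  offset=2 (pos 5, char 'f'): match length 1
  offset=3 (pos 4, char 'd'): match length 0
  offset=4 (pos 3, char 'a'): match length 0
  offset=5 (pos 2, char 'f'): match length 2
  offset=6 (pos 1, char 'a'): match length 0
  offset=7 (pos 0, char 'f'): match length 2
Longest match has length 2, found at offsets 5, 7; take the smallest, offset 5.
next_char = character at position 7 + 2 = 9 -> 'a'

Best match: offset=5, length=2 (matching 'fa' starting at position 2)
LZ77 triple: (5, 2, 'a')


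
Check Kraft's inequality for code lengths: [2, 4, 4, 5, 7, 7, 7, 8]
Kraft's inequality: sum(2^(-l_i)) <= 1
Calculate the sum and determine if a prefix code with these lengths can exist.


Sum = 2^(-2) + 2^(-4) + 2^(-4) + 2^(-5) + 2^(-7) + 2^(-7) + 2^(-7) + 2^(-8)
    = 0.25 + 0.0625 + 0.0625 + 0.03125 + 0.0078125 + 0.0078125 + 0.0078125 + 0.00390625
    = 111/256 = 0.43359375
Since 0.43359375 <= 1, Kraft's inequality IS satisfied.
A prefix code with these lengths CAN exist.

Kraft sum = 0.43359375. Satisfied.


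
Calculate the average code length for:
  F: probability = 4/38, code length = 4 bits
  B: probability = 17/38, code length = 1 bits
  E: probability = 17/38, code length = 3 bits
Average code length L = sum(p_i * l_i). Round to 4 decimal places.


Weighted contributions p_i * l_i:
  F: (4/38) * 4 = 16/38
  B: (17/38) * 1 = 17/38
  E: (17/38) * 3 = 51/38
Sum = (16 + 17 + 51)/38 = 84/38

L = 84/38 = 2.2105 bits/symbol


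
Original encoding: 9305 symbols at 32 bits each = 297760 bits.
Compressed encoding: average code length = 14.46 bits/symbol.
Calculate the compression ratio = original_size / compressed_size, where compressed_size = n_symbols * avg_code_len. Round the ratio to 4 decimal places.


original_size = n_symbols * orig_bits = 9305 * 32 = 297760 bits
compressed_size = n_symbols * avg_code_len = 9305 * 14.46 = 134550.3 bits
ratio = original_size / compressed_size = 297760 / 134550.3 = 2.213

Compression ratio = 2.213


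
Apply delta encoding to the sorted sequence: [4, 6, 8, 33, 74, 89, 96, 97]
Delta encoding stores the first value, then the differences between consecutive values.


First value: 4
Deltas:
  6 - 4 = 2
  8 - 6 = 2
  33 - 8 = 25
  74 - 33 = 41
  89 - 74 = 15
  96 - 89 = 7
  97 - 96 = 1


Delta encoded: [4, 2, 2, 25, 41, 15, 7, 1]


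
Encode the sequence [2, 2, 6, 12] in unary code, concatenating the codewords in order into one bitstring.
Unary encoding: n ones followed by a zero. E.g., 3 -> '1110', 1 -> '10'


Encode each number as n ones followed by a terminating 0:
  2 -> 110 (3 bits)
  2 -> 110 (3 bits)
  6 -> 1111110 (7 bits)
  12 -> 1111111111110 (13 bits)
Total length = 3 + 3 + 7 + 13 = 26 bits.

Unary([2, 2, 6, 12]) = 11011011111101111111111110 (26 bits)


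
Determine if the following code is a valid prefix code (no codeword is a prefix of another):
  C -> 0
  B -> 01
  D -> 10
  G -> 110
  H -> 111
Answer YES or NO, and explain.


Checking each pair (does one codeword prefix another?):
  C='0' vs B='01': prefix -- VIOLATION

NO -- this is NOT a valid prefix code. C (0) is a prefix of B (01).


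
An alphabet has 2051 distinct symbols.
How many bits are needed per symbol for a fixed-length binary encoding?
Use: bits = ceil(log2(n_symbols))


log2(2051) = 11.0021
Bracket: 2^11 = 2048 < 2051 <= 2^12 = 4096
So ceil(log2(2051)) = 12

bits = ceil(log2(2051)) = ceil(11.0021) = 12 bits


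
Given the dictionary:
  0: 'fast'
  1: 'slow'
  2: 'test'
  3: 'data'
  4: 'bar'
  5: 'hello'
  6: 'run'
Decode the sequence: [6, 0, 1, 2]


Look up each index in the dictionary:
  6 -> 'run'
  0 -> 'fast'
  1 -> 'slow'
  2 -> 'test'

Decoded: "run fast slow test"


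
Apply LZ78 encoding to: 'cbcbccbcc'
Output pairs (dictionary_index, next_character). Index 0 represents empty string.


LZ78 encoding steps:
Dictionary: {0: ''}
Step 1: w='' (idx 0), next='c' -> output (0, 'c'), add 'c' as idx 1
Step 2: w='' (idx 0), next='b' -> output (0, 'b'), add 'b' as idx 2
Step 3: w='c' (idx 1), next='b' -> output (1, 'b'), add 'cb' as idx 3
Step 4: w='c' (idx 1), next='c' -> output (1, 'c'), add 'cc' as idx 4
Step 5: w='b' (idx 2), next='c' -> output (2, 'c'), add 'bc' as idx 5
Step 6: w='c' (idx 1), end of input -> output (1, '')


Encoded: [(0, 'c'), (0, 'b'), (1, 'b'), (1, 'c'), (2, 'c'), (1, '')]


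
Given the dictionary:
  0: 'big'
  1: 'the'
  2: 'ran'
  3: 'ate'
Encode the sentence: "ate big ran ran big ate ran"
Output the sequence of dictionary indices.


Look up each word in the dictionary:
  'ate' -> 3
  'big' -> 0
  'ran' -> 2
  'ran' -> 2
  'big' -> 0
  'ate' -> 3
  'ran' -> 2

Encoded: [3, 0, 2, 2, 0, 3, 2]


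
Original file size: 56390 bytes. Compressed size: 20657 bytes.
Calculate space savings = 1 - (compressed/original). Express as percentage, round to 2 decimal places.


ratio = compressed/original = 20657/56390 = 0.366324
savings = 1 - ratio = 1 - 0.366324 = 0.633676
as a percentage: 0.633676 * 100 = 63.37%

Space savings = 1 - 20657/56390 = 63.37%


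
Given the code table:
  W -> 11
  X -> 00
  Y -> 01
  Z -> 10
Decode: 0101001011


Decoding:
01 -> Y
01 -> Y
00 -> X
10 -> Z
11 -> W


Result: YYXZW


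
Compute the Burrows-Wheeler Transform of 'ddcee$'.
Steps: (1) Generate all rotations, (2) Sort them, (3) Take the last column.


Rotations (sorted):
  0: $ddcee -> last char: e
  1: cee$dd -> last char: d
  2: dcee$d -> last char: d
  3: ddcee$ -> last char: $
  4: e$ddce -> last char: e
  5: ee$ddc -> last char: c


BWT = edd$ec


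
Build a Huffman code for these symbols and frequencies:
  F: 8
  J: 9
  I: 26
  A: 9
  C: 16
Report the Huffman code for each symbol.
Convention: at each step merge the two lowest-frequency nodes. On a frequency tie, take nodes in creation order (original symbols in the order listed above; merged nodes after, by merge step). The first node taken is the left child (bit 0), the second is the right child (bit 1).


Huffman tree construction:
Step 1: Merge F(8) + J(9) = 17
Step 2: Merge A(9) + C(16) = 25
Step 3: Merge (F+J)(17) + (A+C)(25) = 42
Step 4: Merge I(26) + ((F+J)+(A+C))(42) = 68
Read each symbol's code off the tree from the root (left child = 0, right child = 1).

Codes:
  F: 100 (length 3)
  J: 101 (length 3)
  I: 0 (length 1)
  A: 110 (length 3)
  C: 111 (length 3)
Average code length: 152/68 = 2.2353 bits/symbol


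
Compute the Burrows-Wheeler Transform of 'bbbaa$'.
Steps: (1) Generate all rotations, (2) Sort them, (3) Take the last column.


Rotations (sorted):
  0: $bbbaa -> last char: a
  1: a$bbba -> last char: a
  2: aa$bbb -> last char: b
  3: baa$bb -> last char: b
  4: bbaa$b -> last char: b
  5: bbbaa$ -> last char: $


BWT = aabbb$


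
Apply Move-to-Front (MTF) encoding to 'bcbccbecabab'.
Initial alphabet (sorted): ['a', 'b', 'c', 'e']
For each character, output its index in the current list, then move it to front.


MTF encoding:
'b': index 1 in ['a', 'b', 'c', 'e'] -> ['b', 'a', 'c', 'e']
'c': index 2 in ['b', 'a', 'c', 'e'] -> ['c', 'b', 'a', 'e']
'b': index 1 in ['c', 'b', 'a', 'e'] -> ['b', 'c', 'a', 'e']
'c': index 1 in ['b', 'c', 'a', 'e'] -> ['c', 'b', 'a', 'e']
'c': index 0 in ['c', 'b', 'a', 'e'] -> ['c', 'b', 'a', 'e']
'b': index 1 in ['c', 'b', 'a', 'e'] -> ['b', 'c', 'a', 'e']
'e': index 3 in ['b', 'c', 'a', 'e'] -> ['e', 'b', 'c', 'a']
'c': index 2 in ['e', 'b', 'c', 'a'] -> ['c', 'e', 'b', 'a']
'a': index 3 in ['c', 'e', 'b', 'a'] -> ['a', 'c', 'e', 'b']
'b': index 3 in ['a', 'c', 'e', 'b'] -> ['b', 'a', 'c', 'e']
'a': index 1 in ['b', 'a', 'c', 'e'] -> ['a', 'b', 'c', 'e']
'b': index 1 in ['a', 'b', 'c', 'e'] -> ['b', 'a', 'c', 'e']


Output: [1, 2, 1, 1, 0, 1, 3, 2, 3, 3, 1, 1]


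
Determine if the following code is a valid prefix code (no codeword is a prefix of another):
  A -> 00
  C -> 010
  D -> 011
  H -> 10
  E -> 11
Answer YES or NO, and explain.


Checking each pair (does one codeword prefix another?):
  A='00' vs C='010': no prefix
  A='00' vs D='011': no prefix
  A='00' vs H='10': no prefix
  A='00' vs E='11': no prefix
  C='010' vs A='00': no prefix
  C='010' vs D='011': no prefix
  C='010' vs H='10': no prefix
  C='010' vs E='11': no prefix
  D='011' vs A='00': no prefix
  D='011' vs C='010': no prefix
  D='011' vs H='10': no prefix
  D='011' vs E='11': no prefix
  H='10' vs A='00': no prefix
  H='10' vs C='010': no prefix
  H='10' vs D='011': no prefix
  H='10' vs E='11': no prefix
  E='11' vs A='00': no prefix
  E='11' vs C='010': no prefix
  E='11' vs D='011': no prefix
  E='11' vs H='10': no prefix
No violation found over all pairs.

YES -- this is a valid prefix code. No codeword is a prefix of any other codeword.
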